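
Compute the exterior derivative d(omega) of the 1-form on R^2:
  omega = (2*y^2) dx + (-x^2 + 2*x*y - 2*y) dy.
d(omega) = (-2*x - 2*y) dx ∧ dy

For a 1-form omega = sum_i f_i dx_i, the exterior derivative is
  d(omega) = sum_{i < j} (∂f_j/∂x_i - ∂f_i/∂x_j) dx_i ∧ dx_j.
  coefficient of dx ∧ dy: ∂f_2/∂x - ∂f_1/∂y = ∂(-x^2 + 2*x*y - 2*y)/∂x - ∂(2*y^2)/∂y = -2*x - 2*y
Assembling: d(omega) = (-2*x - 2*y) dx ∧ dy.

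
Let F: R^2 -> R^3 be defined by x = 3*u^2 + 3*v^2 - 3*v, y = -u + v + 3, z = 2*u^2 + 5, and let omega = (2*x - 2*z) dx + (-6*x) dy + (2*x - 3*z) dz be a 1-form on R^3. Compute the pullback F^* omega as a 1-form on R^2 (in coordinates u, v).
F^* omega = (12*u^3 + 18*u^2 + 60*u*v^2 - 60*u*v - 120*u + 18*v^2 - 18*v) du + (12*u^2*v - 24*u^2 + 36*v^3 - 72*v^2 - 24*v + 30) dv

Using F^*(f dg) = (f ∘ F) d(g ∘ F), substitute each coordinate x_i by F_i(u, v) in f_i, and replace dx_i by d F_i = (∂F_i/∂u) du + (∂F_i/∂v) dv.
  For the x component: f_1(F) = 2*u^2 + 6*v^2 - 6*v - 10; d F_1 = (6*u) du + (6*v - 3) dv
  For the y component: f_2(F) = -18*u^2 - 18*v^2 + 18*v; d F_2 = (-1) du + (1) dv
  For the z component: f_3(F) = 6*v^2 - 6*v - 15; d F_3 = (4*u) du + (0) dv
Combining and collecting du, dv coefficients:
  coeff of du: 12*u^3 + 18*u^2 + 60*u*v^2 - 60*u*v - 120*u + 18*v^2 - 18*v
  coeff of dv: 12*u^2*v - 24*u^2 + 36*v^3 - 72*v^2 - 24*v + 30
F^* omega = (12*u^3 + 18*u^2 + 60*u*v^2 - 60*u*v - 120*u + 18*v^2 - 18*v) du + (12*u^2*v - 24*u^2 + 36*v^3 - 72*v^2 - 24*v + 30) dv.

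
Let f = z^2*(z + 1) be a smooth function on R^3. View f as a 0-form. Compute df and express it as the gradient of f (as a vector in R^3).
df = (0) dx + (0) dy + (z*(3*z + 2)) dz; grad f = (0, 0, z*(3*z + 2))

For a 0-form f, d f = (∂f/∂x) dx + (∂f/∂y) dy + (∂f/∂z) dz. The components of the vector representation are exactly the entries of grad f in Cartesian coordinates:
  ∂f/∂x = 0
  ∂f/∂y = 0
  ∂f/∂z = z*(3*z + 2).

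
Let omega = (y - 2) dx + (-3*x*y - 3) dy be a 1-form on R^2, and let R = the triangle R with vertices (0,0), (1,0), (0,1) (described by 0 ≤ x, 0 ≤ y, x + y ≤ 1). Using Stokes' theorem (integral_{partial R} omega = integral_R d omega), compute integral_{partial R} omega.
integral_(partial R) omega = -1

Stokes: integral_partial_R omega = integral_R d omega with d omega = (∂Q/∂x - ∂P/∂y) dx ∧ dy.
  ∂Q/∂x = -3*y
  ∂P/∂y = 1
  integrand = ∂Q/∂x - ∂P/∂y = -3*y - 1.
Integrating over R: integral_0^1 integral_0^{1-x} (-3*y - 1) dy dx = -1.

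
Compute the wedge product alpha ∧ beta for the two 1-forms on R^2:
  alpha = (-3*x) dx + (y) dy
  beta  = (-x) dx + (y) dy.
alpha ∧ beta = (-2*x*y) dx ∧ dy

Distribute the wedge, using dx_i ∧ dx_j = -dx_j ∧ dx_i and dx_i ∧ dx_i = 0. For each pair (i, j) with i < j, the coefficient of dx_i ∧ dx_j in alpha ∧ beta is (alpha_i * beta_j - alpha_j * beta_i). Collecting: alpha ∧ beta = (-2*x*y) dx ∧ dy.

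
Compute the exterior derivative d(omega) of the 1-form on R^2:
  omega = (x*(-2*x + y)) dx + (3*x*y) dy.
d(omega) = (-x + 3*y) dx ∧ dy

For a 1-form omega = sum_i f_i dx_i, the exterior derivative is
  d(omega) = sum_{i < j} (∂f_j/∂x_i - ∂f_i/∂x_j) dx_i ∧ dx_j.
  coefficient of dx ∧ dy: ∂f_2/∂x - ∂f_1/∂y = ∂(3*x*y)/∂x - ∂(x*(-2*x + y))/∂y = -x + 3*y
Assembling: d(omega) = (-x + 3*y) dx ∧ dy.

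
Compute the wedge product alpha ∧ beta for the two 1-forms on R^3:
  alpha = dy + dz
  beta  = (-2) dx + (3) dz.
alpha ∧ beta = (2) dx ∧ dy + (3) dy ∧ dz + (2) dx ∧ dz

Distribute the wedge, using dx_i ∧ dx_j = -dx_j ∧ dx_i and dx_i ∧ dx_i = 0. For each pair (i, j) with i < j, the coefficient of dx_i ∧ dx_j in alpha ∧ beta is (alpha_i * beta_j - alpha_j * beta_i). Collecting: alpha ∧ beta = (2) dx ∧ dy + (3) dy ∧ dz + (2) dx ∧ dz.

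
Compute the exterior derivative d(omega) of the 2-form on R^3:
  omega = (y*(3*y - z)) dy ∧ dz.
d(omega) = 0

For a 2-form omega = sum_{i<j} g_{ij} dx_i ∧ dx_j, the exterior derivative is
  d(omega) = sum_{i<j} d(g_{ij}) ∧ dx_i ∧ dx_j = sum_{i<j, k} (∂g_{ij}/∂x_k) dx_k ∧ dx_i ∧ dx_j.
Expand each term, using dx_k ∧ dx_i ∧ dx_j = sgn(permutation) dx_{(a)} ∧ dx_{(b)} ∧ dx_{(c)} with (a < b < c) sorted:

Collecting like 3-forms: d(omega) = 0.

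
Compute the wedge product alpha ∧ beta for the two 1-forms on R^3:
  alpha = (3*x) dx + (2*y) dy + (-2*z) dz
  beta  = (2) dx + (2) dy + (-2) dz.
alpha ∧ beta = (6*x - 4*y) dx ∧ dy + (-6*x + 4*z) dx ∧ dz + (-4*y + 4*z) dy ∧ dz

Distribute the wedge, using dx_i ∧ dx_j = -dx_j ∧ dx_i and dx_i ∧ dx_i = 0. For each pair (i, j) with i < j, the coefficient of dx_i ∧ dx_j in alpha ∧ beta is (alpha_i * beta_j - alpha_j * beta_i). Collecting: alpha ∧ beta = (6*x - 4*y) dx ∧ dy + (-6*x + 4*z) dx ∧ dz + (-4*y + 4*z) dy ∧ dz.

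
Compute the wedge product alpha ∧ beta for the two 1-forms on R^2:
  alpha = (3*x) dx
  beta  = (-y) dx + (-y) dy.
alpha ∧ beta = (-3*x*y) dx ∧ dy

Distribute the wedge, using dx_i ∧ dx_j = -dx_j ∧ dx_i and dx_i ∧ dx_i = 0. For each pair (i, j) with i < j, the coefficient of dx_i ∧ dx_j in alpha ∧ beta is (alpha_i * beta_j - alpha_j * beta_i). Collecting: alpha ∧ beta = (-3*x*y) dx ∧ dy.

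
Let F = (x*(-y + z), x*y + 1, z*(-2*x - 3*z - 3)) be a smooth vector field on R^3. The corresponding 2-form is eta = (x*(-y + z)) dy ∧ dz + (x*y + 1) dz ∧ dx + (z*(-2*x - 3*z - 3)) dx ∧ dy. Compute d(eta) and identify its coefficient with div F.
d(eta) = (-x - y - 5*z - 3) dx ∧ dy ∧ dz; div F = -x - y - 5*z - 3

For a 2-form in R^3 of the form above, applying d gives a 3-form with coefficient ∂P/∂x + ∂Q/∂y + ∂R/∂z:
  ∂P/∂x = -y + z
  ∂Q/∂y = x
  ∂R/∂z = -2*x - 6*z - 3
Sum = -x - y - 5*z - 3, which is exactly div F.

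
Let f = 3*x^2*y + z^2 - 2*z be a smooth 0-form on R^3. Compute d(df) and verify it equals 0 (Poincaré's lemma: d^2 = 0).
d(df) = 0

Step 1: df = sum_i (∂f/∂x_i) dx_i = (6*x*y) dx + (3*x^2) dy + (2*z - 2) dz.
Step 2: Apply d again. Using the 1-form formula, the coefficient of dx ∧ dy in d(df) is ∂^2 f/∂x ∂y - ∂^2 f/∂y ∂x = (6*x) - (6*x) = 0 (equality of mixed partials for smooth f).
Similarly for dx ∧ dz and dy ∧ dz — all coefficients vanish. So d(df) = 0.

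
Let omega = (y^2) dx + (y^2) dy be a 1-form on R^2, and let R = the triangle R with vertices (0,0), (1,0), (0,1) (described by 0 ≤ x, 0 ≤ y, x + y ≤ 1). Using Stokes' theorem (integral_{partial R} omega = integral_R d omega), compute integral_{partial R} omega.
integral_(partial R) omega = -1/3

Stokes: integral_partial_R omega = integral_R d omega with d omega = (∂Q/∂x - ∂P/∂y) dx ∧ dy.
  ∂Q/∂x = 0
  ∂P/∂y = 2*y
  integrand = ∂Q/∂x - ∂P/∂y = -2*y.
Integrating over R: integral_0^1 integral_0^{1-x} (-2*y) dy dx = -1/3.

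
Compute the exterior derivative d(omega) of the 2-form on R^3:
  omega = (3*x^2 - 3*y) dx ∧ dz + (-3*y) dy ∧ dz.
d(omega) = (3) dx ∧ dy ∧ dz

For a 2-form omega = sum_{i<j} g_{ij} dx_i ∧ dx_j, the exterior derivative is
  d(omega) = sum_{i<j} d(g_{ij}) ∧ dx_i ∧ dx_j = sum_{i<j, k} (∂g_{ij}/∂x_k) dx_k ∧ dx_i ∧ dx_j.
Expand each term, using dx_k ∧ dx_i ∧ dx_j = sgn(permutation) dx_{(a)} ∧ dx_{(b)} ∧ dx_{(c)} with (a < b < c) sorted:
  d(3*x^2 - 3*y) includes (∂/∂y)(3*x^2 - 3*y) dy = (-3) dy, which multiplied by dx ∧ dz gives (3) dx ∧ dy ∧ dz
Collecting like 3-forms: d(omega) = (3) dx ∧ dy ∧ dz.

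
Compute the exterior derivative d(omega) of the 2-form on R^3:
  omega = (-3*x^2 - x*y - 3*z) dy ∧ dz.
d(omega) = (-6*x - y) dx ∧ dy ∧ dz

For a 2-form omega = sum_{i<j} g_{ij} dx_i ∧ dx_j, the exterior derivative is
  d(omega) = sum_{i<j} d(g_{ij}) ∧ dx_i ∧ dx_j = sum_{i<j, k} (∂g_{ij}/∂x_k) dx_k ∧ dx_i ∧ dx_j.
Expand each term, using dx_k ∧ dx_i ∧ dx_j = sgn(permutation) dx_{(a)} ∧ dx_{(b)} ∧ dx_{(c)} with (a < b < c) sorted:
  d(-3*x^2 - x*y - 3*z) includes (∂/∂x)(-3*x^2 - x*y - 3*z) dx = (-6*x - y) dx, which multiplied by dy ∧ dz gives (-6*x - y) dx ∧ dy ∧ dz
Collecting like 3-forms: d(omega) = (-6*x - y) dx ∧ dy ∧ dz.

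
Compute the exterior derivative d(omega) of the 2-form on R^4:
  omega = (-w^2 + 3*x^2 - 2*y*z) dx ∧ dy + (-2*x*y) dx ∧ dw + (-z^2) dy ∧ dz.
d(omega) = (-2*y) dx ∧ dy ∧ dz + (-2*w + 2*x) dx ∧ dy ∧ dw

For a 2-form omega = sum_{i<j} g_{ij} dx_i ∧ dx_j, the exterior derivative is
  d(omega) = sum_{i<j} d(g_{ij}) ∧ dx_i ∧ dx_j = sum_{i<j, k} (∂g_{ij}/∂x_k) dx_k ∧ dx_i ∧ dx_j.
Expand each term, using dx_k ∧ dx_i ∧ dx_j = sgn(permutation) dx_{(a)} ∧ dx_{(b)} ∧ dx_{(c)} with (a < b < c) sorted:
  d(-w^2 + 3*x^2 - 2*y*z) includes (∂/∂z)(-w^2 + 3*x^2 - 2*y*z) dz = (-2*y) dz, which multiplied by dx ∧ dy gives (-2*y) dx ∧ dy ∧ dz
  d(-w^2 + 3*x^2 - 2*y*z) includes (∂/∂w)(-w^2 + 3*x^2 - 2*y*z) dw = (-2*w) dw, which multiplied by dx ∧ dy gives (-2*w) dx ∧ dy ∧ dw
  d(-2*x*y) includes (∂/∂y)(-2*x*y) dy = (-2*x) dy, which multiplied by dx ∧ dw gives (2*x) dx ∧ dy ∧ dw
Collecting like 3-forms: d(omega) = (-2*y) dx ∧ dy ∧ dz + (-2*w + 2*x) dx ∧ dy ∧ dw.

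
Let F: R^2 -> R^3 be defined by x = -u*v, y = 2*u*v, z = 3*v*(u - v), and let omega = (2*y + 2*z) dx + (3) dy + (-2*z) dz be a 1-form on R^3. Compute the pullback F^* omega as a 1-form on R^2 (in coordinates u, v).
F^* omega = (2*v*(-14*u*v + 12*v^2 + 3)) du + (-28*u^2*v + 60*u*v^2 + 6*u - 36*v^3) dv

Using F^*(f dg) = (f ∘ F) d(g ∘ F), substitute each coordinate x_i by F_i(u, v) in f_i, and replace dx_i by d F_i = (∂F_i/∂u) du + (∂F_i/∂v) dv.
  For the x component: f_1(F) = 2*v*(5*u - 3*v); d F_1 = (-v) du + (-u) dv
  For the y component: f_2(F) = 3; d F_2 = (2*v) du + (2*u) dv
  For the z component: f_3(F) = 6*v*(-u + v); d F_3 = (3*v) du + (3*u - 6*v) dv
Combining and collecting du, dv coefficients:
  coeff of du: 2*v*(-14*u*v + 12*v^2 + 3)
  coeff of dv: -28*u^2*v + 60*u*v^2 + 6*u - 36*v^3
F^* omega = (2*v*(-14*u*v + 12*v^2 + 3)) du + (-28*u^2*v + 60*u*v^2 + 6*u - 36*v^3) dv.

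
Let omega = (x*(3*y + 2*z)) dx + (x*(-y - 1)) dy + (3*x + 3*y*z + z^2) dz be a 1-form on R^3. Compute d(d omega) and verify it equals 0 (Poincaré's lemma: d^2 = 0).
d(d omega) = 0

Step 1: d omega = sum_{i<j} (∂f_j/∂x_i - ∂f_i/∂x_j) dx_i ∧ dx_j:
  coeff of dx ∧ dy: -3*x - y - 1
  coeff of dx ∧ dz: 3 - 2*x
  coeff of dy ∧ dz: 3*z
Step 2: Apply d again to each 2-form coefficient. The only possible 3-form in R^3 is dx ∧ dy ∧ dz, with coefficient
  ∂(coeff of dy∧dz)/∂x - ∂(coeff of dx∧dz)/∂y + ∂(coeff of dx∧dy)/∂z
  = ∂/∂x (3*z) - ∂/∂y (3 - 2*x) + ∂/∂z (-3*x - y - 1).
Each of these terms simplifies to sums of mixed partials that cancel in pairs. The result is 0 (by equality of mixed partials for smooth functions — Schwarz / Clairaut).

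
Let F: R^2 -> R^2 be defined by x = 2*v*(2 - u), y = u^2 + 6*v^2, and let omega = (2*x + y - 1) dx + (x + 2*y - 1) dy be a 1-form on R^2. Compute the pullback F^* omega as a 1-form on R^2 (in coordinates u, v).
F^* omega = (4*u^3 - 6*u^2*v + 32*u*v^2 + 8*u*v - 2*u - 12*v^3 - 16*v^2 + 2*v) du + (-2*u^3 + 32*u^2*v + 4*u^2 - 36*u*v^2 - 32*u*v + 2*u + 144*v^3 + 72*v^2 + 20*v - 4) dv

Using F^*(f dg) = (f ∘ F) d(g ∘ F), substitute each coordinate x_i by F_i(u, v) in f_i, and replace dx_i by d F_i = (∂F_i/∂u) du + (∂F_i/∂v) dv.
  For the x component: f_1(F) = u^2 - 4*u*v + 6*v^2 + 8*v - 1; d F_1 = (-2*v) du + (4 - 2*u) dv
  For the y component: f_2(F) = 2*u^2 - 2*u*v + 12*v^2 + 4*v - 1; d F_2 = (2*u) du + (12*v) dv
Combining and collecting du, dv coefficients:
  coeff of du: 4*u^3 - 6*u^2*v + 32*u*v^2 + 8*u*v - 2*u - 12*v^3 - 16*v^2 + 2*v
  coeff of dv: -2*u^3 + 32*u^2*v + 4*u^2 - 36*u*v^2 - 32*u*v + 2*u + 144*v^3 + 72*v^2 + 20*v - 4
F^* omega = (4*u^3 - 6*u^2*v + 32*u*v^2 + 8*u*v - 2*u - 12*v^3 - 16*v^2 + 2*v) du + (-2*u^3 + 32*u^2*v + 4*u^2 - 36*u*v^2 - 32*u*v + 2*u + 144*v^3 + 72*v^2 + 20*v - 4) dv.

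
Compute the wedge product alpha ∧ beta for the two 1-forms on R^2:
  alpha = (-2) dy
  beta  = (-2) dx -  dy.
alpha ∧ beta = (-4) dx ∧ dy

Distribute the wedge, using dx_i ∧ dx_j = -dx_j ∧ dx_i and dx_i ∧ dx_i = 0. For each pair (i, j) with i < j, the coefficient of dx_i ∧ dx_j in alpha ∧ beta is (alpha_i * beta_j - alpha_j * beta_i). Collecting: alpha ∧ beta = (-4) dx ∧ dy.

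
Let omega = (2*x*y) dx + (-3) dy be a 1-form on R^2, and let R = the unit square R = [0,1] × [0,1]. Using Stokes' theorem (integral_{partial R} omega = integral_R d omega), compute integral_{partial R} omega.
integral_(partial R) omega = -1

Stokes: integral_partial_R omega = integral_R d omega with d omega = (∂Q/∂x - ∂P/∂y) dx ∧ dy.
  ∂Q/∂x = 0
  ∂P/∂y = 2*x
  integrand = ∂Q/∂x - ∂P/∂y = -2*x.
Integrating over R: integral_0^1 integral_0^1 (-2*x) dx dy = -1.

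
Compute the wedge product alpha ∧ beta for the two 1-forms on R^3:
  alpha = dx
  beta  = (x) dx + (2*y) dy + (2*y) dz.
alpha ∧ beta = (2*y) dx ∧ dy + (2*y) dx ∧ dz

Distribute the wedge, using dx_i ∧ dx_j = -dx_j ∧ dx_i and dx_i ∧ dx_i = 0. For each pair (i, j) with i < j, the coefficient of dx_i ∧ dx_j in alpha ∧ beta is (alpha_i * beta_j - alpha_j * beta_i). Collecting: alpha ∧ beta = (2*y) dx ∧ dy + (2*y) dx ∧ dz.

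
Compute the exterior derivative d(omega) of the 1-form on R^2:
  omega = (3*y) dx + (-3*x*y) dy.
d(omega) = (-3*y - 3) dx ∧ dy

For a 1-form omega = sum_i f_i dx_i, the exterior derivative is
  d(omega) = sum_{i < j} (∂f_j/∂x_i - ∂f_i/∂x_j) dx_i ∧ dx_j.
  coefficient of dx ∧ dy: ∂f_2/∂x - ∂f_1/∂y = ∂(-3*x*y)/∂x - ∂(3*y)/∂y = -3*y - 3
Assembling: d(omega) = (-3*y - 3) dx ∧ dy.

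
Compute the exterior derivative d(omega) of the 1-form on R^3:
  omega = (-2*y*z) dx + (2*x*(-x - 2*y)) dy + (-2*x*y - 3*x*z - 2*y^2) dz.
d(omega) = (-4*x - 4*y + 2*z) dx ∧ dy + (-3*z) dx ∧ dz + (-2*x - 4*y) dy ∧ dz

For a 1-form omega = sum_i f_i dx_i, the exterior derivative is
  d(omega) = sum_{i < j} (∂f_j/∂x_i - ∂f_i/∂x_j) dx_i ∧ dx_j.
  coefficient of dx ∧ dy: ∂f_2/∂x - ∂f_1/∂y = ∂(2*x*(-x - 2*y))/∂x - ∂(-2*y*z)/∂y = -4*x - 4*y + 2*z
  coefficient of dx ∧ dz: ∂f_3/∂x - ∂f_1/∂z = ∂(-2*x*y - 3*x*z - 2*y^2)/∂x - ∂(-2*y*z)/∂z = -3*z
  coefficient of dy ∧ dz: ∂f_3/∂y - ∂f_2/∂z = ∂(-2*x*y - 3*x*z - 2*y^2)/∂y - ∂(2*x*(-x - 2*y))/∂z = -2*x - 4*y
Assembling: d(omega) = (-4*x - 4*y + 2*z) dx ∧ dy + (-3*z) dx ∧ dz + (-2*x - 4*y) dy ∧ dz.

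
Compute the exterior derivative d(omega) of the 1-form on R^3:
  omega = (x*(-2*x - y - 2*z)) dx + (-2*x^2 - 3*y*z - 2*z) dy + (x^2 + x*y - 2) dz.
d(omega) = (-3*x) dx ∧ dy + (4*x + y) dx ∧ dz + (x + 3*y + 2) dy ∧ dz

For a 1-form omega = sum_i f_i dx_i, the exterior derivative is
  d(omega) = sum_{i < j} (∂f_j/∂x_i - ∂f_i/∂x_j) dx_i ∧ dx_j.
  coefficient of dx ∧ dy: ∂f_2/∂x - ∂f_1/∂y = ∂(-2*x^2 - 3*y*z - 2*z)/∂x - ∂(x*(-2*x - y - 2*z))/∂y = -3*x
  coefficient of dx ∧ dz: ∂f_3/∂x - ∂f_1/∂z = ∂(x^2 + x*y - 2)/∂x - ∂(x*(-2*x - y - 2*z))/∂z = 4*x + y
  coefficient of dy ∧ dz: ∂f_3/∂y - ∂f_2/∂z = ∂(x^2 + x*y - 2)/∂y - ∂(-2*x^2 - 3*y*z - 2*z)/∂z = x + 3*y + 2
Assembling: d(omega) = (-3*x) dx ∧ dy + (4*x + y) dx ∧ dz + (x + 3*y + 2) dy ∧ dz.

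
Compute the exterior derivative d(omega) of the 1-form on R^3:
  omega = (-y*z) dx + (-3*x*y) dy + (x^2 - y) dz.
d(omega) = (-3*y + z) dx ∧ dy + (2*x + y) dx ∧ dz + (-1) dy ∧ dz

For a 1-form omega = sum_i f_i dx_i, the exterior derivative is
  d(omega) = sum_{i < j} (∂f_j/∂x_i - ∂f_i/∂x_j) dx_i ∧ dx_j.
  coefficient of dx ∧ dy: ∂f_2/∂x - ∂f_1/∂y = ∂(-3*x*y)/∂x - ∂(-y*z)/∂y = -3*y + z
  coefficient of dx ∧ dz: ∂f_3/∂x - ∂f_1/∂z = ∂(x^2 - y)/∂x - ∂(-y*z)/∂z = 2*x + y
  coefficient of dy ∧ dz: ∂f_3/∂y - ∂f_2/∂z = ∂(x^2 - y)/∂y - ∂(-3*x*y)/∂z = -1
Assembling: d(omega) = (-3*y + z) dx ∧ dy + (2*x + y) dx ∧ dz + (-1) dy ∧ dz.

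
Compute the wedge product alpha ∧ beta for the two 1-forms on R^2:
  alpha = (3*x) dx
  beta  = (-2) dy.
alpha ∧ beta = (-6*x) dx ∧ dy

Distribute the wedge, using dx_i ∧ dx_j = -dx_j ∧ dx_i and dx_i ∧ dx_i = 0. For each pair (i, j) with i < j, the coefficient of dx_i ∧ dx_j in alpha ∧ beta is (alpha_i * beta_j - alpha_j * beta_i). Collecting: alpha ∧ beta = (-6*x) dx ∧ dy.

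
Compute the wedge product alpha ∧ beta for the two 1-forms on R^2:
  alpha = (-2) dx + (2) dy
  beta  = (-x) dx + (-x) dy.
alpha ∧ beta = (4*x) dx ∧ dy

Distribute the wedge, using dx_i ∧ dx_j = -dx_j ∧ dx_i and dx_i ∧ dx_i = 0. For each pair (i, j) with i < j, the coefficient of dx_i ∧ dx_j in alpha ∧ beta is (alpha_i * beta_j - alpha_j * beta_i). Collecting: alpha ∧ beta = (4*x) dx ∧ dy.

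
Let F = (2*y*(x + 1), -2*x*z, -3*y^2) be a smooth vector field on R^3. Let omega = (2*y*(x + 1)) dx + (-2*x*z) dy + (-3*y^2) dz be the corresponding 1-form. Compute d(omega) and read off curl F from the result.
d(omega) = (2*x - 6*y) dy ∧ dz + (0) dz ∧ dx + (-2*x - 2*z - 2) dx ∧ dy; curl F = (2*x - 6*y, 0, -2*x - 2*z - 2)

d omega = sum_{i<j} (∂f_j/∂x_i - ∂f_i/∂x_j) dx_i ∧ dx_j. Under the identification (dy ∧ dz, dz ∧ dx, dx ∧ dy) ↔ (e_x, e_y, e_z), the coefficients are exactly the components of curl F. Compute:
  ∂R/∂y - ∂Q/∂z = (-6*y) - (-2*x) = 2*x - 6*y
  ∂P/∂z - ∂R/∂x = (0) - (0) = 0
  ∂Q/∂x - ∂P/∂y = (-2*z) - (2*x + 2) = -2*x - 2*z - 2.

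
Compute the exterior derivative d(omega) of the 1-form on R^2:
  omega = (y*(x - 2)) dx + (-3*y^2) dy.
d(omega) = (2 - x) dx ∧ dy

For a 1-form omega = sum_i f_i dx_i, the exterior derivative is
  d(omega) = sum_{i < j} (∂f_j/∂x_i - ∂f_i/∂x_j) dx_i ∧ dx_j.
  coefficient of dx ∧ dy: ∂f_2/∂x - ∂f_1/∂y = ∂(-3*y^2)/∂x - ∂(y*(x - 2))/∂y = 2 - x
Assembling: d(omega) = (2 - x) dx ∧ dy.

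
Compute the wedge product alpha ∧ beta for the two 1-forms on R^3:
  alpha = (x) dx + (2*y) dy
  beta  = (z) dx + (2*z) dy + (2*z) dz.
alpha ∧ beta = (2*z*(x - y)) dx ∧ dy + (2*x*z) dx ∧ dz + (4*y*z) dy ∧ dz

Distribute the wedge, using dx_i ∧ dx_j = -dx_j ∧ dx_i and dx_i ∧ dx_i = 0. For each pair (i, j) with i < j, the coefficient of dx_i ∧ dx_j in alpha ∧ beta is (alpha_i * beta_j - alpha_j * beta_i). Collecting: alpha ∧ beta = (2*z*(x - y)) dx ∧ dy + (2*x*z) dx ∧ dz + (4*y*z) dy ∧ dz.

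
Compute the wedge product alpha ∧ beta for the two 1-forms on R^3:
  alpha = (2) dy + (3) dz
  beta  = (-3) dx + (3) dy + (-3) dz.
alpha ∧ beta = (6) dx ∧ dy + (-15) dy ∧ dz + (9) dx ∧ dz

Distribute the wedge, using dx_i ∧ dx_j = -dx_j ∧ dx_i and dx_i ∧ dx_i = 0. For each pair (i, j) with i < j, the coefficient of dx_i ∧ dx_j in alpha ∧ beta is (alpha_i * beta_j - alpha_j * beta_i). Collecting: alpha ∧ beta = (6) dx ∧ dy + (-15) dy ∧ dz + (9) dx ∧ dz.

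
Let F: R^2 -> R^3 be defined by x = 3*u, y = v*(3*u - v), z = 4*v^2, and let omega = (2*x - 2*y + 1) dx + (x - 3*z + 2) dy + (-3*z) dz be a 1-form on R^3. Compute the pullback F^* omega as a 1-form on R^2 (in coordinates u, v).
F^* omega = (-9*u*v + 18*u - 36*v^3 + 6*v^2 + 6*v + 3) du + (9*u^2 - 36*u*v^2 - 6*u*v + 6*u - 72*v^3 - 4*v) dv

Using F^*(f dg) = (f ∘ F) d(g ∘ F), substitute each coordinate x_i by F_i(u, v) in f_i, and replace dx_i by d F_i = (∂F_i/∂u) du + (∂F_i/∂v) dv.
  For the x component: f_1(F) = -6*u*v + 6*u + 2*v^2 + 1; d F_1 = (3) du + (0) dv
  For the y component: f_2(F) = 3*u - 12*v^2 + 2; d F_2 = (3*v) du + (3*u - 2*v) dv
  For the z component: f_3(F) = -12*v^2; d F_3 = (0) du + (8*v) dv
Combining and collecting du, dv coefficients:
  coeff of du: -9*u*v + 18*u - 36*v^3 + 6*v^2 + 6*v + 3
  coeff of dv: 9*u^2 - 36*u*v^2 - 6*u*v + 6*u - 72*v^3 - 4*v
F^* omega = (-9*u*v + 18*u - 36*v^3 + 6*v^2 + 6*v + 3) du + (9*u^2 - 36*u*v^2 - 6*u*v + 6*u - 72*v^3 - 4*v) dv.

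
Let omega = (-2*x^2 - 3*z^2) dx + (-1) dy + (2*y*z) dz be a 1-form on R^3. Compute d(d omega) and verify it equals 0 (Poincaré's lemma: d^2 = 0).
d(d omega) = 0

Step 1: d omega = sum_{i<j} (∂f_j/∂x_i - ∂f_i/∂x_j) dx_i ∧ dx_j:
  coeff of dx ∧ dy: 0
  coeff of dx ∧ dz: 6*z
  coeff of dy ∧ dz: 2*z
Step 2: Apply d again to each 2-form coefficient. The only possible 3-form in R^3 is dx ∧ dy ∧ dz, with coefficient
  ∂(coeff of dy∧dz)/∂x - ∂(coeff of dx∧dz)/∂y + ∂(coeff of dx∧dy)/∂z
  = ∂/∂x (2*z) - ∂/∂y (6*z) + ∂/∂z (0).
Each of these terms simplifies to sums of mixed partials that cancel in pairs. The result is 0 (by equality of mixed partials for smooth functions — Schwarz / Clairaut).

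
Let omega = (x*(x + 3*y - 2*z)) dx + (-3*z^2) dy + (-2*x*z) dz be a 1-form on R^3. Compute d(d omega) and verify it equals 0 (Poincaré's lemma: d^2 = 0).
d(d omega) = 0

Step 1: d omega = sum_{i<j} (∂f_j/∂x_i - ∂f_i/∂x_j) dx_i ∧ dx_j:
  coeff of dx ∧ dy: -3*x
  coeff of dx ∧ dz: 2*x - 2*z
  coeff of dy ∧ dz: 6*z
Step 2: Apply d again to each 2-form coefficient. The only possible 3-form in R^3 is dx ∧ dy ∧ dz, with coefficient
  ∂(coeff of dy∧dz)/∂x - ∂(coeff of dx∧dz)/∂y + ∂(coeff of dx∧dy)/∂z
  = ∂/∂x (6*z) - ∂/∂y (2*x - 2*z) + ∂/∂z (-3*x).
Each of these terms simplifies to sums of mixed partials that cancel in pairs. The result is 0 (by equality of mixed partials for smooth functions — Schwarz / Clairaut).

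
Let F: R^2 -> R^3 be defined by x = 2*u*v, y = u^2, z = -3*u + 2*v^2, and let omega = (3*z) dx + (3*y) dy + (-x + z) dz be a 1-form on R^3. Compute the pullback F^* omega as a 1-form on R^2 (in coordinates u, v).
F^* omega = (6*u^3 - 12*u*v + 9*u + 12*v^3 - 6*v^2) du + (-18*u^2 + 4*u*v^2 - 12*u*v + 8*v^3) dv

Using F^*(f dg) = (f ∘ F) d(g ∘ F), substitute each coordinate x_i by F_i(u, v) in f_i, and replace dx_i by d F_i = (∂F_i/∂u) du + (∂F_i/∂v) dv.
  For the x component: f_1(F) = -9*u + 6*v^2; d F_1 = (2*v) du + (2*u) dv
  For the y component: f_2(F) = 3*u^2; d F_2 = (2*u) du + (0) dv
  For the z component: f_3(F) = -2*u*v - 3*u + 2*v^2; d F_3 = (-3) du + (4*v) dv
Combining and collecting du, dv coefficients:
  coeff of du: 6*u^3 - 12*u*v + 9*u + 12*v^3 - 6*v^2
  coeff of dv: -18*u^2 + 4*u*v^2 - 12*u*v + 8*v^3
F^* omega = (6*u^3 - 12*u*v + 9*u + 12*v^3 - 6*v^2) du + (-18*u^2 + 4*u*v^2 - 12*u*v + 8*v^3) dv.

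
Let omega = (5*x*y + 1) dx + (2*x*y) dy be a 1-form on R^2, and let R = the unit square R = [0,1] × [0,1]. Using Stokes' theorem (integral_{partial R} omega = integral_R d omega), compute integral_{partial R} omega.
integral_(partial R) omega = -3/2

Stokes: integral_partial_R omega = integral_R d omega with d omega = (∂Q/∂x - ∂P/∂y) dx ∧ dy.
  ∂Q/∂x = 2*y
  ∂P/∂y = 5*x
  integrand = ∂Q/∂x - ∂P/∂y = -5*x + 2*y.
Integrating over R: integral_0^1 integral_0^1 (-5*x + 2*y) dx dy = -3/2.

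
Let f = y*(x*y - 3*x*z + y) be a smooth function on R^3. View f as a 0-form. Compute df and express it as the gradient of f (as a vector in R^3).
df = (y*(y - 3*z)) dx + (2*x*y - 3*x*z + 2*y) dy + (-3*x*y) dz; grad f = (y*(y - 3*z), 2*x*y - 3*x*z + 2*y, -3*x*y)

For a 0-form f, d f = (∂f/∂x) dx + (∂f/∂y) dy + (∂f/∂z) dz. The components of the vector representation are exactly the entries of grad f in Cartesian coordinates:
  ∂f/∂x = y*(y - 3*z)
  ∂f/∂y = 2*x*y - 3*x*z + 2*y
  ∂f/∂z = -3*x*y.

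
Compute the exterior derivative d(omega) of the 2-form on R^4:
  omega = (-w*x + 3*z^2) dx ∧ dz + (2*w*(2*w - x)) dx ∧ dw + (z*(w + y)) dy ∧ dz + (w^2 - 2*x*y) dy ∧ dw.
d(omega) = (-x) dx ∧ dz ∧ dw + (z) dy ∧ dz ∧ dw + (-2*y) dx ∧ dy ∧ dw

For a 2-form omega = sum_{i<j} g_{ij} dx_i ∧ dx_j, the exterior derivative is
  d(omega) = sum_{i<j} d(g_{ij}) ∧ dx_i ∧ dx_j = sum_{i<j, k} (∂g_{ij}/∂x_k) dx_k ∧ dx_i ∧ dx_j.
Expand each term, using dx_k ∧ dx_i ∧ dx_j = sgn(permutation) dx_{(a)} ∧ dx_{(b)} ∧ dx_{(c)} with (a < b < c) sorted:
  d(-w*x + 3*z^2) includes (∂/∂w)(-w*x + 3*z^2) dw = (-x) dw, which multiplied by dx ∧ dz gives (-x) dx ∧ dz ∧ dw
  d(z*(w + y)) includes (∂/∂w)(z*(w + y)) dw = (z) dw, which multiplied by dy ∧ dz gives (z) dy ∧ dz ∧ dw
  d(w^2 - 2*x*y) includes (∂/∂x)(w^2 - 2*x*y) dx = (-2*y) dx, which multiplied by dy ∧ dw gives (-2*y) dx ∧ dy ∧ dw
Collecting like 3-forms: d(omega) = (-x) dx ∧ dz ∧ dw + (z) dy ∧ dz ∧ dw + (-2*y) dx ∧ dy ∧ dw.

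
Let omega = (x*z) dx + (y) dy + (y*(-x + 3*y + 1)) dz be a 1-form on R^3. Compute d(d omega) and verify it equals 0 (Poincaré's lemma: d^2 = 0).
d(d omega) = 0

Step 1: d omega = sum_{i<j} (∂f_j/∂x_i - ∂f_i/∂x_j) dx_i ∧ dx_j:
  coeff of dx ∧ dy: 0
  coeff of dx ∧ dz: -x - y
  coeff of dy ∧ dz: -x + 6*y + 1
Step 2: Apply d again to each 2-form coefficient. The only possible 3-form in R^3 is dx ∧ dy ∧ dz, with coefficient
  ∂(coeff of dy∧dz)/∂x - ∂(coeff of dx∧dz)/∂y + ∂(coeff of dx∧dy)/∂z
  = ∂/∂x (-x + 6*y + 1) - ∂/∂y (-x - y) + ∂/∂z (0).
Each of these terms simplifies to sums of mixed partials that cancel in pairs. The result is 0 (by equality of mixed partials for smooth functions — Schwarz / Clairaut).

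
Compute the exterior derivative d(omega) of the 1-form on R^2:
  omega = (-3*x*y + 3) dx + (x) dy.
d(omega) = (3*x + 1) dx ∧ dy

For a 1-form omega = sum_i f_i dx_i, the exterior derivative is
  d(omega) = sum_{i < j} (∂f_j/∂x_i - ∂f_i/∂x_j) dx_i ∧ dx_j.
  coefficient of dx ∧ dy: ∂f_2/∂x - ∂f_1/∂y = ∂(x)/∂x - ∂(-3*x*y + 3)/∂y = 3*x + 1
Assembling: d(omega) = (3*x + 1) dx ∧ dy.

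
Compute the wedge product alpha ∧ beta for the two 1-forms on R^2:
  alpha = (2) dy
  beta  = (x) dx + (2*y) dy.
alpha ∧ beta = (-2*x) dx ∧ dy

Distribute the wedge, using dx_i ∧ dx_j = -dx_j ∧ dx_i and dx_i ∧ dx_i = 0. For each pair (i, j) with i < j, the coefficient of dx_i ∧ dx_j in alpha ∧ beta is (alpha_i * beta_j - alpha_j * beta_i). Collecting: alpha ∧ beta = (-2*x) dx ∧ dy.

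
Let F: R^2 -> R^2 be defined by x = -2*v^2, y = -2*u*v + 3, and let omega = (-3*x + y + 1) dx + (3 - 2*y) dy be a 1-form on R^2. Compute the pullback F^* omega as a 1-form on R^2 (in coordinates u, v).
F^* omega = (2*v*(-4*u*v + 3)) du + (-8*u^2*v + 8*u*v^2 + 6*u - 24*v^3 - 16*v) dv

Using F^*(f dg) = (f ∘ F) d(g ∘ F), substitute each coordinate x_i by F_i(u, v) in f_i, and replace dx_i by d F_i = (∂F_i/∂u) du + (∂F_i/∂v) dv.
  For the x component: f_1(F) = -2*u*v + 6*v^2 + 4; d F_1 = (0) du + (-4*v) dv
  For the y component: f_2(F) = 4*u*v - 3; d F_2 = (-2*v) du + (-2*u) dv
Combining and collecting du, dv coefficients:
  coeff of du: 2*v*(-4*u*v + 3)
  coeff of dv: -8*u^2*v + 8*u*v^2 + 6*u - 24*v^3 - 16*v
F^* omega = (2*v*(-4*u*v + 3)) du + (-8*u^2*v + 8*u*v^2 + 6*u - 24*v^3 - 16*v) dv.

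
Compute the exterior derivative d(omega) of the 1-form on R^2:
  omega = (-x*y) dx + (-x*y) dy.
d(omega) = (x - y) dx ∧ dy

For a 1-form omega = sum_i f_i dx_i, the exterior derivative is
  d(omega) = sum_{i < j} (∂f_j/∂x_i - ∂f_i/∂x_j) dx_i ∧ dx_j.
  coefficient of dx ∧ dy: ∂f_2/∂x - ∂f_1/∂y = ∂(-x*y)/∂x - ∂(-x*y)/∂y = x - y
Assembling: d(omega) = (x - y) dx ∧ dy.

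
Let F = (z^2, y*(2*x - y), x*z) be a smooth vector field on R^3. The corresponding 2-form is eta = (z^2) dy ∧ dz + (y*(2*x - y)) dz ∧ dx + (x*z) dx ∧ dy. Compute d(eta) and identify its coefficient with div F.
d(eta) = (3*x - 2*y) dx ∧ dy ∧ dz; div F = 3*x - 2*y

For a 2-form in R^3 of the form above, applying d gives a 3-form with coefficient ∂P/∂x + ∂Q/∂y + ∂R/∂z:
  ∂P/∂x = 0
  ∂Q/∂y = 2*x - 2*y
  ∂R/∂z = x
Sum = 3*x - 2*y, which is exactly div F.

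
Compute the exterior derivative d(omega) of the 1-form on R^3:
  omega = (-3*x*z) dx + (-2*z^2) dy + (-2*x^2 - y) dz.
d(omega) = (-x) dx ∧ dz + (4*z - 1) dy ∧ dz

For a 1-form omega = sum_i f_i dx_i, the exterior derivative is
  d(omega) = sum_{i < j} (∂f_j/∂x_i - ∂f_i/∂x_j) dx_i ∧ dx_j.
  coefficient of dx ∧ dz: ∂f_3/∂x - ∂f_1/∂z = ∂(-2*x^2 - y)/∂x - ∂(-3*x*z)/∂z = -x
  coefficient of dy ∧ dz: ∂f_3/∂y - ∂f_2/∂z = ∂(-2*x^2 - y)/∂y - ∂(-2*z^2)/∂z = 4*z - 1
Assembling: d(omega) = (-x) dx ∧ dz + (4*z - 1) dy ∧ dz.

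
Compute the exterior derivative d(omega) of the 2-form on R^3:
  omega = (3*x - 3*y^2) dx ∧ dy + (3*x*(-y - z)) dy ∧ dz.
d(omega) = (-3*y - 3*z) dx ∧ dy ∧ dz

For a 2-form omega = sum_{i<j} g_{ij} dx_i ∧ dx_j, the exterior derivative is
  d(omega) = sum_{i<j} d(g_{ij}) ∧ dx_i ∧ dx_j = sum_{i<j, k} (∂g_{ij}/∂x_k) dx_k ∧ dx_i ∧ dx_j.
Expand each term, using dx_k ∧ dx_i ∧ dx_j = sgn(permutation) dx_{(a)} ∧ dx_{(b)} ∧ dx_{(c)} with (a < b < c) sorted:
  d(3*x*(-y - z)) includes (∂/∂x)(3*x*(-y - z)) dx = (-3*y - 3*z) dx, which multiplied by dy ∧ dz gives (-3*y - 3*z) dx ∧ dy ∧ dz
Collecting like 3-forms: d(omega) = (-3*y - 3*z) dx ∧ dy ∧ dz.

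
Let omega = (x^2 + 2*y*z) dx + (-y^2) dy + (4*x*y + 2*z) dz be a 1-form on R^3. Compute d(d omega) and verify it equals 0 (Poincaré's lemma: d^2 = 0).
d(d omega) = 0

Step 1: d omega = sum_{i<j} (∂f_j/∂x_i - ∂f_i/∂x_j) dx_i ∧ dx_j:
  coeff of dx ∧ dy: -2*z
  coeff of dx ∧ dz: 2*y
  coeff of dy ∧ dz: 4*x
Step 2: Apply d again to each 2-form coefficient. The only possible 3-form in R^3 is dx ∧ dy ∧ dz, with coefficient
  ∂(coeff of dy∧dz)/∂x - ∂(coeff of dx∧dz)/∂y + ∂(coeff of dx∧dy)/∂z
  = ∂/∂x (4*x) - ∂/∂y (2*y) + ∂/∂z (-2*z).
Each of these terms simplifies to sums of mixed partials that cancel in pairs. The result is 0 (by equality of mixed partials for smooth functions — Schwarz / Clairaut).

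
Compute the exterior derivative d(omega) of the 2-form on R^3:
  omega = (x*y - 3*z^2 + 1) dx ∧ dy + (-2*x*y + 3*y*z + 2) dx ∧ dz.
d(omega) = (2*x - 9*z) dx ∧ dy ∧ dz

For a 2-form omega = sum_{i<j} g_{ij} dx_i ∧ dx_j, the exterior derivative is
  d(omega) = sum_{i<j} d(g_{ij}) ∧ dx_i ∧ dx_j = sum_{i<j, k} (∂g_{ij}/∂x_k) dx_k ∧ dx_i ∧ dx_j.
Expand each term, using dx_k ∧ dx_i ∧ dx_j = sgn(permutation) dx_{(a)} ∧ dx_{(b)} ∧ dx_{(c)} with (a < b < c) sorted:
  d(x*y - 3*z^2 + 1) includes (∂/∂z)(x*y - 3*z^2 + 1) dz = (-6*z) dz, which multiplied by dx ∧ dy gives (-6*z) dx ∧ dy ∧ dz
  d(-2*x*y + 3*y*z + 2) includes (∂/∂y)(-2*x*y + 3*y*z + 2) dy = (-2*x + 3*z) dy, which multiplied by dx ∧ dz gives (2*x - 3*z) dx ∧ dy ∧ dz
Collecting like 3-forms: d(omega) = (2*x - 9*z) dx ∧ dy ∧ dz.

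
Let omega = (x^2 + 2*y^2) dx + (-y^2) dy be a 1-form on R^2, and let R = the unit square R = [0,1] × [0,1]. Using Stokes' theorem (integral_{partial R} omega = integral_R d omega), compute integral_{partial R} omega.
integral_(partial R) omega = -2

Stokes: integral_partial_R omega = integral_R d omega with d omega = (∂Q/∂x - ∂P/∂y) dx ∧ dy.
  ∂Q/∂x = 0
  ∂P/∂y = 4*y
  integrand = ∂Q/∂x - ∂P/∂y = -4*y.
Integrating over R: integral_0^1 integral_0^1 (-4*y) dx dy = -2.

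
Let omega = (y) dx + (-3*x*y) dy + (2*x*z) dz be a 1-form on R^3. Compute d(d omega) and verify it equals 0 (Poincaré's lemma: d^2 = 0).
d(d omega) = 0

Step 1: d omega = sum_{i<j} (∂f_j/∂x_i - ∂f_i/∂x_j) dx_i ∧ dx_j:
  coeff of dx ∧ dy: -3*y - 1
  coeff of dx ∧ dz: 2*z
  coeff of dy ∧ dz: 0
Step 2: Apply d again to each 2-form coefficient. The only possible 3-form in R^3 is dx ∧ dy ∧ dz, with coefficient
  ∂(coeff of dy∧dz)/∂x - ∂(coeff of dx∧dz)/∂y + ∂(coeff of dx∧dy)/∂z
  = ∂/∂x (0) - ∂/∂y (2*z) + ∂/∂z (-3*y - 1).
Each of these terms simplifies to sums of mixed partials that cancel in pairs. The result is 0 (by equality of mixed partials for smooth functions — Schwarz / Clairaut).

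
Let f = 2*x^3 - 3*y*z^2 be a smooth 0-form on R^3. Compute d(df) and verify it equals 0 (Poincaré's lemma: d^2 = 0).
d(df) = 0

Step 1: df = sum_i (∂f/∂x_i) dx_i = (6*x^2) dx + (-3*z^2) dy + (-6*y*z) dz.
Step 2: Apply d again. Using the 1-form formula, the coefficient of dx ∧ dy in d(df) is ∂^2 f/∂x ∂y - ∂^2 f/∂y ∂x = (0) - (0) = 0 (equality of mixed partials for smooth f).
Similarly for dx ∧ dz and dy ∧ dz — all coefficients vanish. So d(df) = 0.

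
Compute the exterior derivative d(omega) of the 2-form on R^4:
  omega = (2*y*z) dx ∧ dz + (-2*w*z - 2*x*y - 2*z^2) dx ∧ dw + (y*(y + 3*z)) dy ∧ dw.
d(omega) = (-2*z) dx ∧ dy ∧ dz + (2*x) dx ∧ dy ∧ dw + (2*w + 4*z) dx ∧ dz ∧ dw + (-3*y) dy ∧ dz ∧ dw

For a 2-form omega = sum_{i<j} g_{ij} dx_i ∧ dx_j, the exterior derivative is
  d(omega) = sum_{i<j} d(g_{ij}) ∧ dx_i ∧ dx_j = sum_{i<j, k} (∂g_{ij}/∂x_k) dx_k ∧ dx_i ∧ dx_j.
Expand each term, using dx_k ∧ dx_i ∧ dx_j = sgn(permutation) dx_{(a)} ∧ dx_{(b)} ∧ dx_{(c)} with (a < b < c) sorted:
  d(2*y*z) includes (∂/∂y)(2*y*z) dy = (2*z) dy, which multiplied by dx ∧ dz gives (-2*z) dx ∧ dy ∧ dz
  d(-2*w*z - 2*x*y - 2*z^2) includes (∂/∂y)(-2*w*z - 2*x*y - 2*z^2) dy = (-2*x) dy, which multiplied by dx ∧ dw gives (2*x) dx ∧ dy ∧ dw
  d(-2*w*z - 2*x*y - 2*z^2) includes (∂/∂z)(-2*w*z - 2*x*y - 2*z^2) dz = (-2*w - 4*z) dz, which multiplied by dx ∧ dw gives (2*w + 4*z) dx ∧ dz ∧ dw
  d(y*(y + 3*z)) includes (∂/∂z)(y*(y + 3*z)) dz = (3*y) dz, which multiplied by dy ∧ dw gives (-3*y) dy ∧ dz ∧ dw
Collecting like 3-forms: d(omega) = (-2*z) dx ∧ dy ∧ dz + (2*x) dx ∧ dy ∧ dw + (2*w + 4*z) dx ∧ dz ∧ dw + (-3*y) dy ∧ dz ∧ dw.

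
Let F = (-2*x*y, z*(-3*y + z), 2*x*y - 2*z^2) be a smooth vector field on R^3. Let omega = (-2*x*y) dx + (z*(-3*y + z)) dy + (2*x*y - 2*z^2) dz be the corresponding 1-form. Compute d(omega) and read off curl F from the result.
d(omega) = (2*x + 3*y - 2*z) dy ∧ dz + (-2*y) dz ∧ dx + (2*x) dx ∧ dy; curl F = (2*x + 3*y - 2*z, -2*y, 2*x)

d omega = sum_{i<j} (∂f_j/∂x_i - ∂f_i/∂x_j) dx_i ∧ dx_j. Under the identification (dy ∧ dz, dz ∧ dx, dx ∧ dy) ↔ (e_x, e_y, e_z), the coefficients are exactly the components of curl F. Compute:
  ∂R/∂y - ∂Q/∂z = (2*x) - (-3*y + 2*z) = 2*x + 3*y - 2*z
  ∂P/∂z - ∂R/∂x = (0) - (2*y) = -2*y
  ∂Q/∂x - ∂P/∂y = (0) - (-2*x) = 2*x.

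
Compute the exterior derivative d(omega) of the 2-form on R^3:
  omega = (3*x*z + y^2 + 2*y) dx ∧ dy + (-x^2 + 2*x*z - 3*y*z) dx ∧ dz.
d(omega) = (3*x + 3*z) dx ∧ dy ∧ dz

For a 2-form omega = sum_{i<j} g_{ij} dx_i ∧ dx_j, the exterior derivative is
  d(omega) = sum_{i<j} d(g_{ij}) ∧ dx_i ∧ dx_j = sum_{i<j, k} (∂g_{ij}/∂x_k) dx_k ∧ dx_i ∧ dx_j.
Expand each term, using dx_k ∧ dx_i ∧ dx_j = sgn(permutation) dx_{(a)} ∧ dx_{(b)} ∧ dx_{(c)} with (a < b < c) sorted:
  d(3*x*z + y^2 + 2*y) includes (∂/∂z)(3*x*z + y^2 + 2*y) dz = (3*x) dz, which multiplied by dx ∧ dy gives (3*x) dx ∧ dy ∧ dz
  d(-x^2 + 2*x*z - 3*y*z) includes (∂/∂y)(-x^2 + 2*x*z - 3*y*z) dy = (-3*z) dy, which multiplied by dx ∧ dz gives (3*z) dx ∧ dy ∧ dz
Collecting like 3-forms: d(omega) = (3*x + 3*z) dx ∧ dy ∧ dz.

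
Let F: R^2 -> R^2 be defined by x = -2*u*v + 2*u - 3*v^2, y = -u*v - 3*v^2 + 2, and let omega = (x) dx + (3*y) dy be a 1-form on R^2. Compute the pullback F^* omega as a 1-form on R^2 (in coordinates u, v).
F^* omega = (7*u*v^2 - 8*u*v + 4*u + 15*v^3 - 6*v^2 - 6*v) du + (7*u^2*v - 4*u^2 + 45*u*v^2 - 12*u*v - 6*u + 72*v^3 - 36*v) dv

Using F^*(f dg) = (f ∘ F) d(g ∘ F), substitute each coordinate x_i by F_i(u, v) in f_i, and replace dx_i by d F_i = (∂F_i/∂u) du + (∂F_i/∂v) dv.
  For the x component: f_1(F) = -2*u*v + 2*u - 3*v^2; d F_1 = (2 - 2*v) du + (-2*u - 6*v) dv
  For the y component: f_2(F) = -3*u*v - 9*v^2 + 6; d F_2 = (-v) du + (-u - 6*v) dv
Combining and collecting du, dv coefficients:
  coeff of du: 7*u*v^2 - 8*u*v + 4*u + 15*v^3 - 6*v^2 - 6*v
  coeff of dv: 7*u^2*v - 4*u^2 + 45*u*v^2 - 12*u*v - 6*u + 72*v^3 - 36*v
F^* omega = (7*u*v^2 - 8*u*v + 4*u + 15*v^3 - 6*v^2 - 6*v) du + (7*u^2*v - 4*u^2 + 45*u*v^2 - 12*u*v - 6*u + 72*v^3 - 36*v) dv.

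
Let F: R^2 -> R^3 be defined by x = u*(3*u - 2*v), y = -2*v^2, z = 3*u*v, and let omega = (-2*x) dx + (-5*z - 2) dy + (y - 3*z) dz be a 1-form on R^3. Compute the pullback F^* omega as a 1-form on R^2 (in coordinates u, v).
F^* omega = (-36*u^3 + 36*u^2*v - 35*u*v^2 - 6*v^3) du + (12*u^3 - 35*u^2*v + 54*u*v^2 + 8*v) dv

Using F^*(f dg) = (f ∘ F) d(g ∘ F), substitute each coordinate x_i by F_i(u, v) in f_i, and replace dx_i by d F_i = (∂F_i/∂u) du + (∂F_i/∂v) dv.
  For the x component: f_1(F) = 2*u*(-3*u + 2*v); d F_1 = (6*u - 2*v) du + (-2*u) dv
  For the y component: f_2(F) = -15*u*v - 2; d F_2 = (0) du + (-4*v) dv
  For the z component: f_3(F) = v*(-9*u - 2*v); d F_3 = (3*v) du + (3*u) dv
Combining and collecting du, dv coefficients:
  coeff of du: -36*u^3 + 36*u^2*v - 35*u*v^2 - 6*v^3
  coeff of dv: 12*u^3 - 35*u^2*v + 54*u*v^2 + 8*v
F^* omega = (-36*u^3 + 36*u^2*v - 35*u*v^2 - 6*v^3) du + (12*u^3 - 35*u^2*v + 54*u*v^2 + 8*v) dv.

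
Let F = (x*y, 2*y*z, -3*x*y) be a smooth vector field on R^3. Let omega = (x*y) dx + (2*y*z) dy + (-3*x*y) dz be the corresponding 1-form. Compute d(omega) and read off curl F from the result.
d(omega) = (-3*x - 2*y) dy ∧ dz + (3*y) dz ∧ dx + (-x) dx ∧ dy; curl F = (-3*x - 2*y, 3*y, -x)

d omega = sum_{i<j} (∂f_j/∂x_i - ∂f_i/∂x_j) dx_i ∧ dx_j. Under the identification (dy ∧ dz, dz ∧ dx, dx ∧ dy) ↔ (e_x, e_y, e_z), the coefficients are exactly the components of curl F. Compute:
  ∂R/∂y - ∂Q/∂z = (-3*x) - (2*y) = -3*x - 2*y
  ∂P/∂z - ∂R/∂x = (0) - (-3*y) = 3*y
  ∂Q/∂x - ∂P/∂y = (0) - (x) = -x.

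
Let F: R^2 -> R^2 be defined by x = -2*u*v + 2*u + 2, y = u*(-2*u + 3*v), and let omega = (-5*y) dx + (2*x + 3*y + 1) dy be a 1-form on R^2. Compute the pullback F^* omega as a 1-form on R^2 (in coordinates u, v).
F^* omega = (24*u^3 - 58*u^2*v + 4*u^2 + 45*u*v^2 - 18*u*v - 20*u + 15*v) du + (u*(-38*u^2 + 45*u*v + 12*u + 15)) dv

Using F^*(f dg) = (f ∘ F) d(g ∘ F), substitute each coordinate x_i by F_i(u, v) in f_i, and replace dx_i by d F_i = (∂F_i/∂u) du + (∂F_i/∂v) dv.
  For the x component: f_1(F) = 5*u*(2*u - 3*v); d F_1 = (2 - 2*v) du + (-2*u) dv
  For the y component: f_2(F) = -6*u^2 + 5*u*v + 4*u + 5; d F_2 = (-4*u + 3*v) du + (3*u) dv
Combining and collecting du, dv coefficients:
  coeff of du: 24*u^3 - 58*u^2*v + 4*u^2 + 45*u*v^2 - 18*u*v - 20*u + 15*v
  coeff of dv: u*(-38*u^2 + 45*u*v + 12*u + 15)
F^* omega = (24*u^3 - 58*u^2*v + 4*u^2 + 45*u*v^2 - 18*u*v - 20*u + 15*v) du + (u*(-38*u^2 + 45*u*v + 12*u + 15)) dv.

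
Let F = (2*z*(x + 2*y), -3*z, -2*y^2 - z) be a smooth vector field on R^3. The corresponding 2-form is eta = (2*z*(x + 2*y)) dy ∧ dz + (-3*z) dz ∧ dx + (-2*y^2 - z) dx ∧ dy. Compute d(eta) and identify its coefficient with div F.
d(eta) = (2*z - 1) dx ∧ dy ∧ dz; div F = 2*z - 1

For a 2-form in R^3 of the form above, applying d gives a 3-form with coefficient ∂P/∂x + ∂Q/∂y + ∂R/∂z:
  ∂P/∂x = 2*z
  ∂Q/∂y = 0
  ∂R/∂z = -1
Sum = 2*z - 1, which is exactly div F.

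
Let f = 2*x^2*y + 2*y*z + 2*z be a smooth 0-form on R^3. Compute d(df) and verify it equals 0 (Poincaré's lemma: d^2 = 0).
d(df) = 0

Step 1: df = sum_i (∂f/∂x_i) dx_i = (4*x*y) dx + (2*x^2 + 2*z) dy + (2*y + 2) dz.
Step 2: Apply d again. Using the 1-form formula, the coefficient of dx ∧ dy in d(df) is ∂^2 f/∂x ∂y - ∂^2 f/∂y ∂x = (4*x) - (4*x) = 0 (equality of mixed partials for smooth f).
Similarly for dx ∧ dz and dy ∧ dz — all coefficients vanish. So d(df) = 0.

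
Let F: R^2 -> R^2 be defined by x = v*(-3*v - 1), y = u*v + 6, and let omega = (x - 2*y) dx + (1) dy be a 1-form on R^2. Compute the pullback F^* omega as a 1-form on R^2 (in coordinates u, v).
F^* omega = (v) du + (12*u*v^2 + 2*u*v + u + 18*v^3 + 9*v^2 + 73*v + 12) dv

Using F^*(f dg) = (f ∘ F) d(g ∘ F), substitute each coordinate x_i by F_i(u, v) in f_i, and replace dx_i by d F_i = (∂F_i/∂u) du + (∂F_i/∂v) dv.
  For the x component: f_1(F) = -2*u*v - 3*v^2 - v - 12; d F_1 = (0) du + (-6*v - 1) dv
  For the y component: f_2(F) = 1; d F_2 = (v) du + (u) dv
Combining and collecting du, dv coefficients:
  coeff of du: v
  coeff of dv: 12*u*v^2 + 2*u*v + u + 18*v^3 + 9*v^2 + 73*v + 12
F^* omega = (v) du + (12*u*v^2 + 2*u*v + u + 18*v^3 + 9*v^2 + 73*v + 12) dv.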